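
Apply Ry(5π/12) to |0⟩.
0.7934|0⟩ + 0.6088|1⟩

Ry(5π/12) = [[cos(θ/2), −sin(θ/2)], [sin(θ/2), cos(θ/2)]]; θ = 5π/12, cos(θ/2) ≈ 0.793353, sin(θ/2) ≈ 0.608761.
With a = amp(|0⟩) = 1 and b = amp(|1⟩) = 0:
new amp(|0⟩) = (0.793353)·a + (-0.608761)·b = 0.7934
new amp(|1⟩) = (0.608761)·a + (0.793353)·b = 0.6088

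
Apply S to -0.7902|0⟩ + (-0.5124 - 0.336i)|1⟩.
-0.7902|0⟩ + (0.336 - 0.5124i)|1⟩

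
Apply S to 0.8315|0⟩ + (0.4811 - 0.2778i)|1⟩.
0.8315|0⟩ + (0.2778 + 0.4811i)|1⟩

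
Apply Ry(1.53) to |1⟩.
-0.6925|0⟩ + 0.7214|1⟩

Ry(1.53) = [[cos(θ/2), −sin(θ/2)], [sin(θ/2), cos(θ/2)]]; θ = 1.53, cos(θ/2) ≈ 0.721382, sin(θ/2) ≈ 0.692537.
With a = amp(|0⟩) = 0 and b = amp(|1⟩) = 1:
new amp(|0⟩) = (0.721382)·a + (-0.692537)·b = -0.6925
new amp(|1⟩) = (0.692537)·a + (0.721382)·b = 0.7214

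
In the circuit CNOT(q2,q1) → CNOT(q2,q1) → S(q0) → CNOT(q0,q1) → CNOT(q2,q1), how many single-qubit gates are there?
1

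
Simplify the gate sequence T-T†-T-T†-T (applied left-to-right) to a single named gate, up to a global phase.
T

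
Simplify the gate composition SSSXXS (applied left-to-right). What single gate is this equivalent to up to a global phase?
I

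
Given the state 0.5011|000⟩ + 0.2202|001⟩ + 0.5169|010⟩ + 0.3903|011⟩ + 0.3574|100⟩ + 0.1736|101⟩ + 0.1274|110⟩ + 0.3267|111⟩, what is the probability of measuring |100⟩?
0.1277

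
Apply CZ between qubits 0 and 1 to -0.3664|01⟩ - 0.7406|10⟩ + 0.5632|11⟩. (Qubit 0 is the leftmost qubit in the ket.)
-0.3664|01⟩ - 0.7406|10⟩ - 0.5632|11⟩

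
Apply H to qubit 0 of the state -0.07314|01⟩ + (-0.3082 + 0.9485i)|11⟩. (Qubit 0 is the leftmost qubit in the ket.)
(-0.2696 + 0.6707i)|01⟩ + (0.1662 - 0.6707i)|11⟩

H on qubit 0 mixes each pair of kets that differ only in qubit 0: amplitudes (a, b) of (|…0…⟩, |…1…⟩) become ((a + b)/√2, (a − b)/√2). Kets absent from the input have amplitude 0.
(|01⟩, |11⟩): (a, b) = (-0.07314, (-0.3082 + 0.9485i)) → ((-0.2696 + 0.6707i), (0.1662 - 0.6707i))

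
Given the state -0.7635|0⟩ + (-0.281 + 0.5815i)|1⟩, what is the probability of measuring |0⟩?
0.5829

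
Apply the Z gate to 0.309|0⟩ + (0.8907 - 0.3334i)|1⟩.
0.309|0⟩ + (-0.8907 + 0.3334i)|1⟩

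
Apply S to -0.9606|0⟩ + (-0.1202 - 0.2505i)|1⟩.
-0.9606|0⟩ + (0.2505 - 0.1202i)|1⟩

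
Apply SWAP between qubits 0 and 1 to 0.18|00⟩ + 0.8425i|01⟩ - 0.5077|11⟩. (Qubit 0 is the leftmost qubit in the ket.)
0.18|00⟩ + 0.8425i|10⟩ - 0.5077|11⟩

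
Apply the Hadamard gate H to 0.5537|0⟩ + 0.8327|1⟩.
0.9803|0⟩ - 0.1973|1⟩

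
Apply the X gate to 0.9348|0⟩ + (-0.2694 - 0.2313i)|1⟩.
(-0.2694 - 0.2313i)|0⟩ + 0.9348|1⟩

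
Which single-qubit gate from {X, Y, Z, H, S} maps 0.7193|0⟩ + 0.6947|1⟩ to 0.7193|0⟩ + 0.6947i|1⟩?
S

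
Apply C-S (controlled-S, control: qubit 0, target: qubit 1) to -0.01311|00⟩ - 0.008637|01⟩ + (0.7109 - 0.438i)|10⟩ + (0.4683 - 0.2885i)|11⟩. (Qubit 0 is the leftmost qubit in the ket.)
-0.01311|00⟩ - 0.008637|01⟩ + (0.7109 - 0.438i)|10⟩ + (0.2885 + 0.4683i)|11⟩

C-S leaves the control-|0⟩ kets |00⟩, |01⟩ unchanged and applies S to qubit 1 on the control-|1⟩ pair (|10⟩, |11⟩).
S = [[1, 0], [0, i]].
With a = amp(|10⟩) = (0.7109 - 0.438i) and b = amp(|11⟩) = (0.4683 - 0.2885i):
new amp(|10⟩) = (1)·a = (0.7109 - 0.438i)
new amp(|11⟩) = (i)·b = (0.2885 + 0.4683i)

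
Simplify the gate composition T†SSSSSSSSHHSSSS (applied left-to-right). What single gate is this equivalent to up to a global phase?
T†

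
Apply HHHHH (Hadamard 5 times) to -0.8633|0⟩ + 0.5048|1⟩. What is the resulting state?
-0.2535|0⟩ - 0.9674|1⟩

H² = I, so H^5 = H: a single Hadamard. With (a, b) = (-0.8633, 0.5048), H gives ((a + b)/√2, (a − b)/√2) = (-0.2535, -0.9674).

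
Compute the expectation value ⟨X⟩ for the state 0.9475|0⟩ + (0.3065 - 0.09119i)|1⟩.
0.5808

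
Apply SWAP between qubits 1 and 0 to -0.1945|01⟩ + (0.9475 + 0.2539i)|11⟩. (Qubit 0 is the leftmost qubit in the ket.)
-0.1945|10⟩ + (0.9475 + 0.2539i)|11⟩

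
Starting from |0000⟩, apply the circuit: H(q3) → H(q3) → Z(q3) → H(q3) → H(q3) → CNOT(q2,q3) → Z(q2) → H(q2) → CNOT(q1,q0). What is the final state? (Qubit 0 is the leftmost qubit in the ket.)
1/√2|0000⟩ + 1/√2|0010⟩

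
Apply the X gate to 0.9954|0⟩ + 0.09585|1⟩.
0.09585|0⟩ + 0.9954|1⟩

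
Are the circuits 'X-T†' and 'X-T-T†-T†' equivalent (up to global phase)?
Yes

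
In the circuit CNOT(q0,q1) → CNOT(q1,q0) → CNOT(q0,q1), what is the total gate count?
3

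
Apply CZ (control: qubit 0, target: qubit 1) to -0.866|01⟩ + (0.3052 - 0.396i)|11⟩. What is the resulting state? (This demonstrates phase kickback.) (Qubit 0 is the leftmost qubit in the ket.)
-0.866|01⟩ + (-0.3052 + 0.396i)|11⟩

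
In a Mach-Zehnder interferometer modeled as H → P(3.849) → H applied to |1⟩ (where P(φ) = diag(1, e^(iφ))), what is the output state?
(0.88 + 0.3249i)|0⟩ + (0.12 - 0.3249i)|1⟩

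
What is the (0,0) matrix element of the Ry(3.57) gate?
-0.2126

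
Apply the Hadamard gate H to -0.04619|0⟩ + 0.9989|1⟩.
0.6737|0⟩ - 0.739|1⟩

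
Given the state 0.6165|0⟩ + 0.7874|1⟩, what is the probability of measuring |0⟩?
0.3801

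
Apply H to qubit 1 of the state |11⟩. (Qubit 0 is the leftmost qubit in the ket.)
1/√2|10⟩ - 1/√2|11⟩

H on qubit 1 mixes each pair of kets that differ only in qubit 1: amplitudes (a, b) of (|…0…⟩, |…1…⟩) become ((a + b)/√2, (a − b)/√2). Kets absent from the input have amplitude 0.
(|10⟩, |11⟩): (a, b) = (0, 1) → (1/√2, -1/√2)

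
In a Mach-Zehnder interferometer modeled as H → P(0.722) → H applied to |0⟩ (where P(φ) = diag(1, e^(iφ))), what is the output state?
(0.8752 + 0.3304i)|0⟩ + (0.1248 - 0.3304i)|1⟩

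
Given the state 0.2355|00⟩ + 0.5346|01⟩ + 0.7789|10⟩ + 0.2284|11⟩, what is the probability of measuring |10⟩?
0.6067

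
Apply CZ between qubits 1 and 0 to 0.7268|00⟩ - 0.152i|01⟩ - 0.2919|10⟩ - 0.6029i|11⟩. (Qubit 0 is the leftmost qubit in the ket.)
0.7268|00⟩ - 0.152i|01⟩ - 0.2919|10⟩ + 0.6029i|11⟩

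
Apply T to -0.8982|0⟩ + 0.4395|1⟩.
-0.8982|0⟩ + (0.3108 + 0.3108i)|1⟩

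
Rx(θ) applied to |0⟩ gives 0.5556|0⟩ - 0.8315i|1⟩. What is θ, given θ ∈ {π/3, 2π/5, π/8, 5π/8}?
5π/8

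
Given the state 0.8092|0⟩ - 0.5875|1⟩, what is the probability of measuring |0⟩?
0.6548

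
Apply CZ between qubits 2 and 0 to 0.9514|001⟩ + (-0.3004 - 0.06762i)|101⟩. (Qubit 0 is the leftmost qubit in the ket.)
0.9514|001⟩ + (0.3004 + 0.06762i)|101⟩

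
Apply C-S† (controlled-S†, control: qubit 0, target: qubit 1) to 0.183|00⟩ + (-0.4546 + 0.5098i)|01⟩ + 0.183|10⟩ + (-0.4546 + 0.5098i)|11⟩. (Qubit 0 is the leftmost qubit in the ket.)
0.183|00⟩ + (-0.4546 + 0.5098i)|01⟩ + 0.183|10⟩ + (0.5098 + 0.4546i)|11⟩

C-S† leaves the control-|0⟩ kets |00⟩, |01⟩ unchanged and applies S† to qubit 1 on the control-|1⟩ pair (|10⟩, |11⟩).
S† = [[1, 0], [0, -i]].
With a = amp(|10⟩) = 0.183 and b = amp(|11⟩) = (-0.4546 + 0.5098i):
new amp(|10⟩) = (1)·a = 0.183
new amp(|11⟩) = (-i)·b = (0.5098 + 0.4546i)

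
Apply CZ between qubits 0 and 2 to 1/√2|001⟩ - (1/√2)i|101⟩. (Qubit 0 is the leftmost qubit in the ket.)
1/√2|001⟩ + (1/√2)i|101⟩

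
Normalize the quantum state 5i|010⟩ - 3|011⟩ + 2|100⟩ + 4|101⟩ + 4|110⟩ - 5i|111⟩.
0.513i|010⟩ - 0.3078|011⟩ + 0.2052|100⟩ + 0.4104|101⟩ + 0.4104|110⟩ - 0.513i|111⟩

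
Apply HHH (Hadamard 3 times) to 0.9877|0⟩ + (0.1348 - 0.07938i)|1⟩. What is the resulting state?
(0.7937 - 0.05613i)|0⟩ + (0.6031 + 0.05613i)|1⟩

H² = I, so H^3 = H: a single Hadamard. With (a, b) = (0.9877, (0.1348 - 0.07938i)), H gives ((a + b)/√2, (a − b)/√2) = ((0.7937 - 0.05613i), (0.6031 + 0.05613i)).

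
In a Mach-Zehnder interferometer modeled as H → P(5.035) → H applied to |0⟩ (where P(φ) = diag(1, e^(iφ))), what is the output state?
(0.6585 - 0.4742i)|0⟩ + (0.3415 + 0.4742i)|1⟩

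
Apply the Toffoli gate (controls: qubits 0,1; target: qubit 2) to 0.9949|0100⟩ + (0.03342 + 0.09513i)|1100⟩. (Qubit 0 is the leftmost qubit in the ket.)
0.9949|0100⟩ + (0.03342 + 0.09513i)|1110⟩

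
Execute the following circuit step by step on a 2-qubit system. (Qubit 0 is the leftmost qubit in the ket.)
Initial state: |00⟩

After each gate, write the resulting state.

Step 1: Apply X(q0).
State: |10⟩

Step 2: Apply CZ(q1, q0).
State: |10⟩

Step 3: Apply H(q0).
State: 1/√2|00⟩ - 1/√2|10⟩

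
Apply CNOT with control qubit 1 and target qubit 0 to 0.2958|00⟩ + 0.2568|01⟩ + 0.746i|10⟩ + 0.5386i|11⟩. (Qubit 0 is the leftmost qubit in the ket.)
0.2958|00⟩ + 0.5386i|01⟩ + 0.746i|10⟩ + 0.2568|11⟩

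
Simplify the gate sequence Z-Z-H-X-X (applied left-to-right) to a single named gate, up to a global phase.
H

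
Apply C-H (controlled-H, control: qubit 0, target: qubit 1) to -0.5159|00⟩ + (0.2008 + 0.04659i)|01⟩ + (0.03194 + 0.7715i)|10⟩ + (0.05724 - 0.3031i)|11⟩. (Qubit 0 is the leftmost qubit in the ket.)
-0.5159|00⟩ + (0.2008 + 0.04659i)|01⟩ + (0.06306 + 0.3312i)|10⟩ + (-0.01789 + 0.7599i)|11⟩

C-H leaves the control-|0⟩ kets |00⟩, |01⟩ unchanged and applies H to qubit 1 on the control-|1⟩ pair (|10⟩, |11⟩).
H = [[1/√2, 1/√2], [1/√2, -1/√2]].
With a = amp(|10⟩) = (0.03194 + 0.7715i) and b = amp(|11⟩) = (0.05724 - 0.3031i):
new amp(|10⟩) = (1/√2)·a + (1/√2)·b = (0.06306 + 0.3312i)
new amp(|11⟩) = (1/√2)·a + (-1/√2)·b = (-0.01789 + 0.7599i)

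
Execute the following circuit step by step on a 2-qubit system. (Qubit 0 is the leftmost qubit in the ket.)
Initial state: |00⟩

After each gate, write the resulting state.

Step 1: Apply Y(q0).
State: i|10⟩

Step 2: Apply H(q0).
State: (1/√2)i|00⟩ - (1/√2)i|10⟩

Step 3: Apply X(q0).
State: -(1/√2)i|00⟩ + (1/√2)i|10⟩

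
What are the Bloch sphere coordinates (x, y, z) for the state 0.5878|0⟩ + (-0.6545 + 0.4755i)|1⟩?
(-0.7694, 0.559, -0.309)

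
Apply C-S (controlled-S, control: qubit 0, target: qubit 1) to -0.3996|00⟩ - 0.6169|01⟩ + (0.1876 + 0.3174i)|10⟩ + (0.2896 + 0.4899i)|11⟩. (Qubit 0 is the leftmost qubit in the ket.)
-0.3996|00⟩ - 0.6169|01⟩ + (0.1876 + 0.3174i)|10⟩ + (-0.4899 + 0.2896i)|11⟩

C-S leaves the control-|0⟩ kets |00⟩, |01⟩ unchanged and applies S to qubit 1 on the control-|1⟩ pair (|10⟩, |11⟩).
S = [[1, 0], [0, i]].
With a = amp(|10⟩) = (0.1876 + 0.3174i) and b = amp(|11⟩) = (0.2896 + 0.4899i):
new amp(|10⟩) = (1)·a = (0.1876 + 0.3174i)
new amp(|11⟩) = (i)·b = (-0.4899 + 0.2896i)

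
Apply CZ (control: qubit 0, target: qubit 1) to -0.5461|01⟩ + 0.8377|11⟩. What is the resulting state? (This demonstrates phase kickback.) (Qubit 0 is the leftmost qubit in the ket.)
-0.5461|01⟩ - 0.8377|11⟩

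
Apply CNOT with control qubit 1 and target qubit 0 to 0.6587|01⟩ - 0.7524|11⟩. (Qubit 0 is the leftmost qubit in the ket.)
-0.7524|01⟩ + 0.6587|11⟩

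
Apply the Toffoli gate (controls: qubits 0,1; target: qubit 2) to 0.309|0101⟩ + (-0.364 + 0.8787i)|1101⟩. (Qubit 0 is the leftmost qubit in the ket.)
0.309|0101⟩ + (-0.364 + 0.8787i)|1111⟩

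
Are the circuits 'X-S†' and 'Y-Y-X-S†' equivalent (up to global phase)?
Yes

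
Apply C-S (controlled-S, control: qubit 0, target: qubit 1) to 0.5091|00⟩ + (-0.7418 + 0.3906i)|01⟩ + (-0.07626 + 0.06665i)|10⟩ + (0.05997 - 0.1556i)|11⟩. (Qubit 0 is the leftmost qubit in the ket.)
0.5091|00⟩ + (-0.7418 + 0.3906i)|01⟩ + (-0.07626 + 0.06665i)|10⟩ + (0.1556 + 0.05997i)|11⟩

C-S leaves the control-|0⟩ kets |00⟩, |01⟩ unchanged and applies S to qubit 1 on the control-|1⟩ pair (|10⟩, |11⟩).
S = [[1, 0], [0, i]].
With a = amp(|10⟩) = (-0.07626 + 0.06665i) and b = amp(|11⟩) = (0.05997 - 0.1556i):
new amp(|10⟩) = (1)·a = (-0.07626 + 0.06665i)
new amp(|11⟩) = (i)·b = (0.1556 + 0.05997i)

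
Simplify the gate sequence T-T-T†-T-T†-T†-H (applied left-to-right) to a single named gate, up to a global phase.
H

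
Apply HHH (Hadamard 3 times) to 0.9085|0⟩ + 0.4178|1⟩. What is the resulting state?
0.9378|0⟩ + 0.347|1⟩

H² = I, so H^3 = H: a single Hadamard. With (a, b) = (0.9085, 0.4178), H gives ((a + b)/√2, (a − b)/√2) = (0.9378, 0.347).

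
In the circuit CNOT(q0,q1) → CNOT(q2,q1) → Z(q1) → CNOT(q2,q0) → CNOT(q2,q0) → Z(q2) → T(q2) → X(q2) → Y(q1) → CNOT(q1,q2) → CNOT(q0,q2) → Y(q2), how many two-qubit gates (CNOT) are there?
6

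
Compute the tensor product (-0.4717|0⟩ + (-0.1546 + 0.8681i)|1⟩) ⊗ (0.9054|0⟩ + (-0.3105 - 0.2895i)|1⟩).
-0.4271|00⟩ + (0.1465 + 0.1366i)|01⟩ + (-0.14 + 0.786i)|10⟩ + (0.2993 - 0.2248i)|11⟩

amp(|b₁b₂…⟩) = product of the factor amplitudes for bits b₁, b₂, …; only kets whose every factor amplitude is nonzero survive.
|00⟩: (-0.4717)(0.9054) = -0.4271
|01⟩: (-0.4717)(-0.3105 - 0.2895i) = (0.1465 + 0.1366i)
|10⟩: (-0.1546 + 0.8681i)(0.9054) = (-0.14 + 0.786i)
|11⟩: (-0.1546 + 0.8681i)(-0.3105 - 0.2895i) = (0.2993 - 0.2248i)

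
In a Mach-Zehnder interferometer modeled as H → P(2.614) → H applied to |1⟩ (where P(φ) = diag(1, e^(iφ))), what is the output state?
(0.932 - 0.2517i)|0⟩ + (0.06799 + 0.2517i)|1⟩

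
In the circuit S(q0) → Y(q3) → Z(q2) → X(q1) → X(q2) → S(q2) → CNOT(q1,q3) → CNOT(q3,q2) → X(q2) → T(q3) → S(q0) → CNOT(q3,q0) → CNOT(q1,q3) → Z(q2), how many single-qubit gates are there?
10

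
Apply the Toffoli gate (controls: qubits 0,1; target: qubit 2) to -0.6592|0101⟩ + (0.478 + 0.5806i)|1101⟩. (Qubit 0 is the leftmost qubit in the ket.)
-0.6592|0101⟩ + (0.478 + 0.5806i)|1111⟩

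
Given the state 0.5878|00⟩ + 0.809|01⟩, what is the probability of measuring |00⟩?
0.3455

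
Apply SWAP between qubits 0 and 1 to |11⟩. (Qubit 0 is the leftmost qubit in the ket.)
|11⟩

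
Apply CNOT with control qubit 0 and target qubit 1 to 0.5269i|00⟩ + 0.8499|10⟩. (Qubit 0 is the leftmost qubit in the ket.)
0.5269i|00⟩ + 0.8499|11⟩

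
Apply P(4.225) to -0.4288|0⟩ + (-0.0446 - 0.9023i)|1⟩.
-0.4288|0⟩ + (-0.7763 + 0.462i)|1⟩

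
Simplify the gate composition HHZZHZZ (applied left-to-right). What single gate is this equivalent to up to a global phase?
H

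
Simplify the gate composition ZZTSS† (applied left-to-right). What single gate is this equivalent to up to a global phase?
T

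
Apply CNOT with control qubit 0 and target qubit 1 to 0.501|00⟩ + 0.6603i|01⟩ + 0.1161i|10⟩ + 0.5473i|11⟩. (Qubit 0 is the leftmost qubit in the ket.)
0.501|00⟩ + 0.6603i|01⟩ + 0.5473i|10⟩ + 0.1161i|11⟩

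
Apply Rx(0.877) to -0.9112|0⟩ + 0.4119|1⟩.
(-0.825 - 0.1749i)|0⟩ + (0.3729 + 0.3869i)|1⟩

Rx(0.877) = [[cos(θ/2), −i·sin(θ/2)], [−i·sin(θ/2), cos(θ/2)]]; θ = 0.877, cos(θ/2) ≈ 0.90539, sin(θ/2) ≈ 0.424582.
With a = amp(|0⟩) = -0.9112 and b = amp(|1⟩) = 0.4119:
new amp(|0⟩) = (0.90539)·a + (-0.424582i)·b = (-0.825 - 0.1749i)
new amp(|1⟩) = (-0.424582i)·a + (0.90539)·b = (0.3729 + 0.3869i)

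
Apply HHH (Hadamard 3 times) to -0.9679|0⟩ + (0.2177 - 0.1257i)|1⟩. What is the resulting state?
(-0.5305 - 0.08888i)|0⟩ + (-0.8383 + 0.08888i)|1⟩

H² = I, so H^3 = H: a single Hadamard. With (a, b) = (-0.9679, (0.2177 - 0.1257i)), H gives ((a + b)/√2, (a − b)/√2) = ((-0.5305 - 0.08888i), (-0.8383 + 0.08888i)).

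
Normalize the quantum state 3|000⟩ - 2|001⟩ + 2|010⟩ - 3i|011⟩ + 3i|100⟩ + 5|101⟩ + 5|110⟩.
0.3254|000⟩ - 0.2169|001⟩ + 0.2169|010⟩ - 0.3254i|011⟩ + 0.3254i|100⟩ + 0.5423|101⟩ + 0.5423|110⟩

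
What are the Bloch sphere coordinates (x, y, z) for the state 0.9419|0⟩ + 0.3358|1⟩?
(0.6326, 0, 0.7744)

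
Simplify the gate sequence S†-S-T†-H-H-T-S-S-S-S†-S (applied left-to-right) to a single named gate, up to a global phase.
S†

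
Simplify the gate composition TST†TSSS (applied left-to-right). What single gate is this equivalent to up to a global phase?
T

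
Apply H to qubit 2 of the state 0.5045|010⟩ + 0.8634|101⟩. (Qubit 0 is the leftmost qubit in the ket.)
0.3567|010⟩ + 0.3567|011⟩ + 0.6105|100⟩ - 0.6105|101⟩

H on qubit 2 mixes each pair of kets that differ only in qubit 2: amplitudes (a, b) of (|…0…⟩, |…1…⟩) become ((a + b)/√2, (a − b)/√2). Kets absent from the input have amplitude 0.
(|010⟩, |011⟩): (a, b) = (0.5045, 0) → (0.3567, 0.3567)
(|100⟩, |101⟩): (a, b) = (0, 0.8634) → (0.6105, -0.6105)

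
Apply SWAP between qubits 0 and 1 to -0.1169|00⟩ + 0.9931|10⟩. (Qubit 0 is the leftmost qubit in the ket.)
-0.1169|00⟩ + 0.9931|01⟩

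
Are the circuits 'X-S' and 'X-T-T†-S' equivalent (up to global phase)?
Yes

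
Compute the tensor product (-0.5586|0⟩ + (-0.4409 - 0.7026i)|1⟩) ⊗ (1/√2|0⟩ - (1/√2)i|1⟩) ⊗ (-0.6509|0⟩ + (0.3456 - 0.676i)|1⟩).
0.2571|000⟩ + (-0.1365 + 0.267i)|001⟩ - 0.2571i|010⟩ + (0.267 + 0.1365i)|011⟩ + (0.2029 + 0.3234i)|100⟩ + (-0.4436 + 0.03905i)|101⟩ + (0.3234 - 0.2029i)|110⟩ + (0.03905 + 0.4436i)|111⟩

amp(|b₁b₂…⟩) = product of the factor amplitudes for bits b₁, b₂, …; only kets whose every factor amplitude is nonzero survive.
|000⟩: (-0.5586)(1/√2)(-0.6509) = 0.2571
|001⟩: (-0.5586)(1/√2)(0.3456 - 0.676i) = (-0.1365 + 0.267i)
|010⟩: (-0.5586)(-(1/√2)i)(-0.6509) = -0.2571i
|011⟩: (-0.5586)(-(1/√2)i)(0.3456 - 0.676i) = (0.267 + 0.1365i)
|100⟩: (-0.4409 - 0.7026i)(1/√2)(-0.6509) = (0.2029 + 0.3234i)
|101⟩: (-0.4409 - 0.7026i)(1/√2)(0.3456 - 0.676i) = (-0.4436 + 0.03905i)
|110⟩: (-0.4409 - 0.7026i)(-(1/√2)i)(-0.6509) = (0.3234 - 0.2029i)
|111⟩: (-0.4409 - 0.7026i)(-(1/√2)i)(0.3456 - 0.676i) = (0.03905 + 0.4436i)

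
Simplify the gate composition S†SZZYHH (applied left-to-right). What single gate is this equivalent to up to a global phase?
Y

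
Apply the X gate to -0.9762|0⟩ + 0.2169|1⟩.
0.2169|0⟩ - 0.9762|1⟩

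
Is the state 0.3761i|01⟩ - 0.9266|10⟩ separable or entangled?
Entangled

Writing the state as a|00⟩ + b|01⟩ + c|10⟩ + d|11⟩, it is a product state iff ad − bc = 0.
Here (a, b, c, d) = (0, 0.3761i, -0.9266, 0): ad − bc = (0)(0) − (0.3761i)(-0.9266) = 0.3485i ≠ 0, so the state is entangled.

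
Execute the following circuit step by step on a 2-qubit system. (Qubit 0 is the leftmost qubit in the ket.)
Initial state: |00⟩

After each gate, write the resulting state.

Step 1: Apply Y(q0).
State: i|10⟩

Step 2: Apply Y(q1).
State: -|11⟩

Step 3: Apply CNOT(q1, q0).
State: -|01⟩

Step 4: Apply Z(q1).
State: |01⟩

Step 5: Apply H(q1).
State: 1/√2|00⟩ - 1/√2|01⟩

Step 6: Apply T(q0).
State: 1/√2|00⟩ - 1/√2|01⟩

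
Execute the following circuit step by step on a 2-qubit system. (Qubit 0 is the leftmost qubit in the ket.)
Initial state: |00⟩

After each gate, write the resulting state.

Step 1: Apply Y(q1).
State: i|01⟩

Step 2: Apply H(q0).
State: (1/√2)i|01⟩ + (1/√2)i|11⟩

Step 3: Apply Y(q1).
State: 1/√2|00⟩ + 1/√2|10⟩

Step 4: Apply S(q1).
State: 1/√2|00⟩ + 1/√2|10⟩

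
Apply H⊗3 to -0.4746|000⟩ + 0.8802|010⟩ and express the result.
0.1434|000⟩ + 0.1434|001⟩ - 0.479|010⟩ - 0.479|011⟩ + 0.1434|100⟩ + 0.1434|101⟩ - 0.479|110⟩ - 0.479|111⟩

H⊗3 gives amp(|y⟩) = (1/2√2) Σ_x (−1)^(x·y) amp(|x⟩), where x·y is the number of positions in which both x and y have a 1.
|000⟩: (-0.4746 + 0.8802)/(2√2) = 0.1434
|001⟩: (-0.4746 + 0.8802)/(2√2) = 0.1434
|010⟩: (-0.4746 - 0.8802)/(2√2) = -0.479
|011⟩: (-0.4746 - 0.8802)/(2√2) = -0.479
|100⟩: (-0.4746 + 0.8802)/(2√2) = 0.1434
|101⟩: (-0.4746 + 0.8802)/(2√2) = 0.1434
|110⟩: (-0.4746 - 0.8802)/(2√2) = -0.479
|111⟩: (-0.4746 - 0.8802)/(2√2) = -0.479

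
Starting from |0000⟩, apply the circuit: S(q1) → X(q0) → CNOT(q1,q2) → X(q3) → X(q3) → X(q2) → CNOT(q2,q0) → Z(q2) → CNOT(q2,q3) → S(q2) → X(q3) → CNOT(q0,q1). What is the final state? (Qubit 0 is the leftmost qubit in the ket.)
-i|0010⟩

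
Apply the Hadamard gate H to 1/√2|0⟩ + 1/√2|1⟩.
|0⟩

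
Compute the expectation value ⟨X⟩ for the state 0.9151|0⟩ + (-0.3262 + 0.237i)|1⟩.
-0.597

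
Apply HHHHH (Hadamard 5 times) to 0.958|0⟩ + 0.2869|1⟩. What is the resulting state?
0.8803|0⟩ + 0.4745|1⟩

H² = I, so H^5 = H: a single Hadamard. With (a, b) = (0.958, 0.2869), H gives ((a + b)/√2, (a − b)/√2) = (0.8803, 0.4745).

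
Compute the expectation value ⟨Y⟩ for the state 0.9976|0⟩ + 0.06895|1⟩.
0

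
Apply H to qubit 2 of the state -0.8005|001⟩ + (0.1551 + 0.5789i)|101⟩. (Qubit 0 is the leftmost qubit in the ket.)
-0.566|000⟩ + 0.566|001⟩ + (0.1097 + 0.4093i)|100⟩ + (-0.1097 - 0.4093i)|101⟩

H on qubit 2 mixes each pair of kets that differ only in qubit 2: amplitudes (a, b) of (|…0…⟩, |…1…⟩) become ((a + b)/√2, (a − b)/√2). Kets absent from the input have amplitude 0.
(|000⟩, |001⟩): (a, b) = (0, -0.8005) → (-0.566, 0.566)
(|100⟩, |101⟩): (a, b) = (0, (0.1551 + 0.5789i)) → ((0.1097 + 0.4093i), (-0.1097 - 0.4093i))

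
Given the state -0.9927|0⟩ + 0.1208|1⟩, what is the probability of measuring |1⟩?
0.01459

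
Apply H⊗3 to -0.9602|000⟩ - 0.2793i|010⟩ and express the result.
(-0.3395 - 0.09875i)|000⟩ + (-0.3395 - 0.09875i)|001⟩ + (-0.3395 + 0.09875i)|010⟩ + (-0.3395 + 0.09875i)|011⟩ + (-0.3395 - 0.09875i)|100⟩ + (-0.3395 - 0.09875i)|101⟩ + (-0.3395 + 0.09875i)|110⟩ + (-0.3395 + 0.09875i)|111⟩

H⊗3 gives amp(|y⟩) = (1/2√2) Σ_x (−1)^(x·y) amp(|x⟩), where x·y is the number of positions in which both x and y have a 1.
|000⟩: (-0.9602 - 0.2793i)/(2√2) = (-0.3395 - 0.09875i)
|001⟩: (-0.9602 - 0.2793i)/(2√2) = (-0.3395 - 0.09875i)
|010⟩: (-0.9602 + 0.2793i)/(2√2) = (-0.3395 + 0.09875i)
|011⟩: (-0.9602 + 0.2793i)/(2√2) = (-0.3395 + 0.09875i)
|100⟩: (-0.9602 - 0.2793i)/(2√2) = (-0.3395 - 0.09875i)
|101⟩: (-0.9602 - 0.2793i)/(2√2) = (-0.3395 - 0.09875i)
|110⟩: (-0.9602 + 0.2793i)/(2√2) = (-0.3395 + 0.09875i)
|111⟩: (-0.9602 + 0.2793i)/(2√2) = (-0.3395 + 0.09875i)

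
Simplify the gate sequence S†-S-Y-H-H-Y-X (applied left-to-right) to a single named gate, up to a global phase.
X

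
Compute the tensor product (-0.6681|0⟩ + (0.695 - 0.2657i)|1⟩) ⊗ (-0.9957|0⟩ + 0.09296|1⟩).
0.6652|00⟩ - 0.06211|01⟩ + (-0.692 + 0.2646i)|10⟩ + (0.06461 - 0.0247i)|11⟩

amp(|b₁b₂…⟩) = product of the factor amplitudes for bits b₁, b₂, …; only kets whose every factor amplitude is nonzero survive.
|00⟩: (-0.6681)(-0.9957) = 0.6652
|01⟩: (-0.6681)(0.09296) = -0.06211
|10⟩: (0.695 - 0.2657i)(-0.9957) = (-0.692 + 0.2646i)
|11⟩: (0.695 - 0.2657i)(0.09296) = (0.06461 - 0.0247i)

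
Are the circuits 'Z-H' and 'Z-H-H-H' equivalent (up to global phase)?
Yes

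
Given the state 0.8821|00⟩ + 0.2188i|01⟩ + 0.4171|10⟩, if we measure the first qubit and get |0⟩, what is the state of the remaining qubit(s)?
0.9706|0⟩ + 0.2407i|1⟩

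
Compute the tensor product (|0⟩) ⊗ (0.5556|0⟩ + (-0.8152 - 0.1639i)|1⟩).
0.5556|00⟩ + (-0.8152 - 0.1639i)|01⟩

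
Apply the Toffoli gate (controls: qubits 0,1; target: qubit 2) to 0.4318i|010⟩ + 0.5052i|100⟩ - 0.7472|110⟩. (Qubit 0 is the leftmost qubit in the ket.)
0.4318i|010⟩ + 0.5052i|100⟩ - 0.7472|111⟩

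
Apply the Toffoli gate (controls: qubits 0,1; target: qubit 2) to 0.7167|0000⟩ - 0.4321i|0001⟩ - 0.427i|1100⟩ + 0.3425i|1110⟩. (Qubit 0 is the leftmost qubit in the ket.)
0.7167|0000⟩ - 0.4321i|0001⟩ + 0.3425i|1100⟩ - 0.427i|1110⟩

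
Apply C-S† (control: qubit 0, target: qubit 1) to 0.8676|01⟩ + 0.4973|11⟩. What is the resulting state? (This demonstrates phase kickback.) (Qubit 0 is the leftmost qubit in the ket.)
0.8676|01⟩ - 0.4973i|11⟩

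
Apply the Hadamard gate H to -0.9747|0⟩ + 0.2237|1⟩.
-0.531|0⟩ - 0.8474|1⟩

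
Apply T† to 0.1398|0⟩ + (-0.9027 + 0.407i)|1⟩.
0.1398|0⟩ + (-0.3505 + 0.9261i)|1⟩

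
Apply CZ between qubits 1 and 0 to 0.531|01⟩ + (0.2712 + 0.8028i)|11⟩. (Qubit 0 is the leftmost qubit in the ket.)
0.531|01⟩ + (-0.2712 - 0.8028i)|11⟩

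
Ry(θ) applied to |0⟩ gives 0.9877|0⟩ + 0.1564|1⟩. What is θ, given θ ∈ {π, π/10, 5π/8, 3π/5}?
π/10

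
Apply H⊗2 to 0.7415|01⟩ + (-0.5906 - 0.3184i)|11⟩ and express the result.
(0.07545 - 0.1592i)|00⟩ + (-0.07545 + 0.1592i)|01⟩ + (0.6661 + 0.1592i)|10⟩ + (-0.6661 - 0.1592i)|11⟩

H⊗2 gives amp(|y⟩) = (1/2) Σ_x (−1)^(x·y) amp(|x⟩), where x·y is the number of positions in which both x and y have a 1.
|00⟩: (0.7415 + (-0.5906 - 0.3184i))/2 = (0.07545 - 0.1592i)
|01⟩: (-0.7415 - (-0.5906 - 0.3184i))/2 = (-0.07545 + 0.1592i)
|10⟩: (0.7415 - (-0.5906 - 0.3184i))/2 = (0.6661 + 0.1592i)
|11⟩: (-0.7415 + (-0.5906 - 0.3184i))/2 = (-0.6661 - 0.1592i)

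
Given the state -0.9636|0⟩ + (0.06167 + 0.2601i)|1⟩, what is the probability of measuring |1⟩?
0.07146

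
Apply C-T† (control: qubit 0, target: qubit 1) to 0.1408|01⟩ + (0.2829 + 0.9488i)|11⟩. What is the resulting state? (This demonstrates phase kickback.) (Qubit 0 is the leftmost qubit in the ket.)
0.1408|01⟩ + (0.8709 + 0.4709i)|11⟩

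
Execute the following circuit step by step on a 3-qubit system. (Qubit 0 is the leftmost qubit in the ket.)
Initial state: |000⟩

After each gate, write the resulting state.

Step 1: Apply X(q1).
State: |010⟩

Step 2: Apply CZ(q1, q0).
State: |010⟩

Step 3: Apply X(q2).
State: |011⟩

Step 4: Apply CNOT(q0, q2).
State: |011⟩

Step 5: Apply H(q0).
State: 1/√2|011⟩ + 1/√2|111⟩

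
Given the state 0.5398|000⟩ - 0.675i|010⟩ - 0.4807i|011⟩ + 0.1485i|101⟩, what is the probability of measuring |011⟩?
0.2311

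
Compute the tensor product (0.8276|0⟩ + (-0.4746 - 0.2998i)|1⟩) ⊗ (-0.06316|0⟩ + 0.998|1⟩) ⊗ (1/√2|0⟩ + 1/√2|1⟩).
-0.03696|000⟩ - 0.03696|001⟩ + 0.584|010⟩ + 0.584|011⟩ + (0.0212 + 0.01339i)|100⟩ + (0.0212 + 0.01339i)|101⟩ + (-0.3349 - 0.2116i)|110⟩ + (-0.3349 - 0.2116i)|111⟩

amp(|b₁b₂…⟩) = product of the factor amplitudes for bits b₁, b₂, …; only kets whose every factor amplitude is nonzero survive.
|000⟩: (0.8276)(-0.06316)(1/√2) = -0.03696
|001⟩: (0.8276)(-0.06316)(1/√2) = -0.03696
|010⟩: (0.8276)(0.998)(1/√2) = 0.584
|011⟩: (0.8276)(0.998)(1/√2) = 0.584
|100⟩: (-0.4746 - 0.2998i)(-0.06316)(1/√2) = (0.0212 + 0.01339i)
|101⟩: (-0.4746 - 0.2998i)(-0.06316)(1/√2) = (0.0212 + 0.01339i)
|110⟩: (-0.4746 - 0.2998i)(0.998)(1/√2) = (-0.3349 - 0.2116i)
|111⟩: (-0.4746 - 0.2998i)(0.998)(1/√2) = (-0.3349 - 0.2116i)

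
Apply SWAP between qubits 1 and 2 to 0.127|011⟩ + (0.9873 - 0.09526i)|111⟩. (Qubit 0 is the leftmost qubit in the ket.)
0.127|011⟩ + (0.9873 - 0.09526i)|111⟩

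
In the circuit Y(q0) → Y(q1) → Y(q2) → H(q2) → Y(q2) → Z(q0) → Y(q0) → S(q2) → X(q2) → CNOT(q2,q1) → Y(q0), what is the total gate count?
11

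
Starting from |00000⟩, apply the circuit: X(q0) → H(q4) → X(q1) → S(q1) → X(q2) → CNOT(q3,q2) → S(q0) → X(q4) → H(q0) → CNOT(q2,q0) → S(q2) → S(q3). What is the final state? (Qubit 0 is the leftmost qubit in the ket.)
(1/2)i|01100⟩ + (1/2)i|01101⟩ - (1/2)i|11100⟩ - (1/2)i|11101⟩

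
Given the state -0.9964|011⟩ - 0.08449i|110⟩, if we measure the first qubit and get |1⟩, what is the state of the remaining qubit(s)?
-i|10⟩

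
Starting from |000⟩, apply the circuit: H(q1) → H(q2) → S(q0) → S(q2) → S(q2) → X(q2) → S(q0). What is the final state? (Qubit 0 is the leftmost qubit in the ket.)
-1/2|000⟩ + 1/2|001⟩ - 1/2|010⟩ + 1/2|011⟩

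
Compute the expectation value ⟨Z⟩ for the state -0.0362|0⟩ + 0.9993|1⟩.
-0.9973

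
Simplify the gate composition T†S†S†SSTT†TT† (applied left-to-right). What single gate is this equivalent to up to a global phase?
T†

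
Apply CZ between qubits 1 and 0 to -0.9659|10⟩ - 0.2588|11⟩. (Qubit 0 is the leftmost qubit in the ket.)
-0.9659|10⟩ + 0.2588|11⟩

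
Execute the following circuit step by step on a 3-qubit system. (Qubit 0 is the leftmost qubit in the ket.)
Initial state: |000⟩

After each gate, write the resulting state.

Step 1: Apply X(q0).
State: |100⟩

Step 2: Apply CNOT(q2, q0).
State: |100⟩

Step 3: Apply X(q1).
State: |110⟩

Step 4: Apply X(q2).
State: |111⟩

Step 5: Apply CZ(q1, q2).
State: -|111⟩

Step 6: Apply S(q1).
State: -i|111⟩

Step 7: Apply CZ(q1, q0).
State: i|111⟩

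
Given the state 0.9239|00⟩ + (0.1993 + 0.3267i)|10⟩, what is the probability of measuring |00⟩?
0.8536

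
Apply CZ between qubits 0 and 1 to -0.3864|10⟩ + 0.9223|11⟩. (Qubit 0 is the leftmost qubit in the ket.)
-0.3864|10⟩ - 0.9223|11⟩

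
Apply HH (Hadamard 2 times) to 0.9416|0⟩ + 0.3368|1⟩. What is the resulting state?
0.9416|0⟩ + 0.3368|1⟩

H² = I, so an even number of Hadamards cancels: H^2 = I and the state is unchanged.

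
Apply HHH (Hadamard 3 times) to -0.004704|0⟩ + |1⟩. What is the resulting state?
0.7038|0⟩ - 0.7104|1⟩

H² = I, so H^3 = H: a single Hadamard. With (a, b) = (-0.004704, 1), H gives ((a + b)/√2, (a − b)/√2) = (0.7038, -0.7104).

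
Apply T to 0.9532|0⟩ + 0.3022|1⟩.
0.9532|0⟩ + (0.2137 + 0.2137i)|1⟩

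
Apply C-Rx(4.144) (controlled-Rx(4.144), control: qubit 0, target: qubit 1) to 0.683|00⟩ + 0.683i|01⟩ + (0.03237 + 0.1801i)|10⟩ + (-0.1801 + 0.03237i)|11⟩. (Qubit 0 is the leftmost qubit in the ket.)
0.683|00⟩ + 0.683i|01⟩ + (0.01284 + 0.07141i)|10⟩ + (0.2445 - 0.04394i)|11⟩

C-Rx(4.144) leaves the control-|0⟩ kets |00⟩, |01⟩ unchanged and applies Rx(4.144) to qubit 1 on the control-|1⟩ pair (|10⟩, |11⟩).
Rx(4.144) = [[cos(θ/2), −i·sin(θ/2)], [−i·sin(θ/2), cos(θ/2)]]; θ = 4.144, cos(θ/2) ≈ -0.480482, sin(θ/2) ≈ 0.877005.
With a = amp(|10⟩) = (0.03237 + 0.1801i) and b = amp(|11⟩) = (-0.1801 + 0.03237i):
new amp(|10⟩) = (-0.480482)·a + (-0.877005i)·b = (0.01284 + 0.07141i)
new amp(|11⟩) = (-0.877005i)·a + (-0.480482)·b = (0.2445 - 0.04394i)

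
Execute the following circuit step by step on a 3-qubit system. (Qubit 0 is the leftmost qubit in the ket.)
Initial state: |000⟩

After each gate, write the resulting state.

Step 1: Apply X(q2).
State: |001⟩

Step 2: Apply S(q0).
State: |001⟩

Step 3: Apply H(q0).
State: 1/√2|001⟩ + 1/√2|101⟩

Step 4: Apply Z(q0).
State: 1/√2|001⟩ - 1/√2|101⟩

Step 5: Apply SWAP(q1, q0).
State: 1/√2|001⟩ - 1/√2|011⟩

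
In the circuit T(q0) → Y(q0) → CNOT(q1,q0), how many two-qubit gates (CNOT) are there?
1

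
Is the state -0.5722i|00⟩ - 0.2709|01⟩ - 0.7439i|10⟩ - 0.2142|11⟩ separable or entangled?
Entangled

Writing the state as a|00⟩ + b|01⟩ + c|10⟩ + d|11⟩, it is a product state iff ad − bc = 0.
Here (a, b, c, d) = (-0.5722i, -0.2709, -0.7439i, -0.2142): ad − bc = (-0.5722i)(-0.2142) − (-0.2709)(-0.7439i) = -0.07896i ≠ 0, so the state is entangled.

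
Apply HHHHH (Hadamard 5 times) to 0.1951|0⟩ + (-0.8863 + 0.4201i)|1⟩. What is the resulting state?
(-0.4888 + 0.2971i)|0⟩ + (0.7647 - 0.2971i)|1⟩

H² = I, so H^5 = H: a single Hadamard. With (a, b) = (0.1951, (-0.8863 + 0.4201i)), H gives ((a + b)/√2, (a − b)/√2) = ((-0.4888 + 0.2971i), (0.7647 - 0.2971i)).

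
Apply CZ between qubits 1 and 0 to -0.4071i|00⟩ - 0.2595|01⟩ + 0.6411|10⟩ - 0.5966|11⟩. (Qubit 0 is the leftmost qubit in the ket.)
-0.4071i|00⟩ - 0.2595|01⟩ + 0.6411|10⟩ + 0.5966|11⟩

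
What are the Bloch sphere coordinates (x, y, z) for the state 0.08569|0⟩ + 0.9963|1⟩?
(0.1707, 0, -0.9853)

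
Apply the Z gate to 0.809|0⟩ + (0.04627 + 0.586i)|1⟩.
0.809|0⟩ + (-0.04627 - 0.586i)|1⟩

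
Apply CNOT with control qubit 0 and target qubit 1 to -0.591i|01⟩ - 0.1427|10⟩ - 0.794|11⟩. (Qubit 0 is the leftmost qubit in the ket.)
-0.591i|01⟩ - 0.794|10⟩ - 0.1427|11⟩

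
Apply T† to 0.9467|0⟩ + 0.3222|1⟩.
0.9467|0⟩ + (0.2278 - 0.2278i)|1⟩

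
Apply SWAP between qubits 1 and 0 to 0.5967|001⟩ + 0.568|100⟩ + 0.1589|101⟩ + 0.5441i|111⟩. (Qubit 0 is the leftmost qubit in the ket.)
0.5967|001⟩ + 0.568|010⟩ + 0.1589|011⟩ + 0.5441i|111⟩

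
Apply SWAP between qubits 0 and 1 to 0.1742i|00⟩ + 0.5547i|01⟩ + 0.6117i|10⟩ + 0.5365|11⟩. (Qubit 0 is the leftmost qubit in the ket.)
0.1742i|00⟩ + 0.6117i|01⟩ + 0.5547i|10⟩ + 0.5365|11⟩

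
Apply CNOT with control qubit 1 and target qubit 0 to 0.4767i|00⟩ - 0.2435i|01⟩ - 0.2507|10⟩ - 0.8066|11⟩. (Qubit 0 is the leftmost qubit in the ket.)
0.4767i|00⟩ - 0.8066|01⟩ - 0.2507|10⟩ - 0.2435i|11⟩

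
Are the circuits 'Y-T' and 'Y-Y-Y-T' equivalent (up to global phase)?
Yes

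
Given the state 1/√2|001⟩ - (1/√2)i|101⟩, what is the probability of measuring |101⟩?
1/2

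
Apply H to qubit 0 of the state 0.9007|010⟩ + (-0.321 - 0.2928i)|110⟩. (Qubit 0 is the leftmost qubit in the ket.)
(0.4099 - 0.207i)|010⟩ + (0.8639 + 0.207i)|110⟩

H on qubit 0 mixes each pair of kets that differ only in qubit 0: amplitudes (a, b) of (|…0…⟩, |…1…⟩) become ((a + b)/√2, (a − b)/√2). Kets absent from the input have amplitude 0.
(|010⟩, |110⟩): (a, b) = (0.9007, (-0.321 - 0.2928i)) → ((0.4099 - 0.207i), (0.8639 + 0.207i))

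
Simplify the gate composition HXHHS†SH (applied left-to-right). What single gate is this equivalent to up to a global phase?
Z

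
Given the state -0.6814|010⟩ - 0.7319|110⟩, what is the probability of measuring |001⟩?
0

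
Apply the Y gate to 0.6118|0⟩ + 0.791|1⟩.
-0.791i|0⟩ + 0.6118i|1⟩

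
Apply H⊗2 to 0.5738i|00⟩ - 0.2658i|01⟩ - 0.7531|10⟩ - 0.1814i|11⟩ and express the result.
(-0.3766 + 0.0633i)|00⟩ + (-0.3766 + 0.5105i)|01⟩ + (0.3766 + 0.2447i)|10⟩ + (0.3766 + 0.3291i)|11⟩

H⊗2 gives amp(|y⟩) = (1/2) Σ_x (−1)^(x·y) amp(|x⟩), where x·y is the number of positions in which both x and y have a 1.
|00⟩: (0.5738i - 0.2658i - 0.7531 - 0.1814i)/2 = (-0.3766 + 0.0633i)
|01⟩: (0.5738i + 0.2658i - 0.7531 + 0.1814i)/2 = (-0.3766 + 0.5105i)
|10⟩: (0.5738i - 0.2658i + 0.7531 + 0.1814i)/2 = (0.3766 + 0.2447i)
|11⟩: (0.5738i + 0.2658i + 0.7531 - 0.1814i)/2 = (0.3766 + 0.3291i)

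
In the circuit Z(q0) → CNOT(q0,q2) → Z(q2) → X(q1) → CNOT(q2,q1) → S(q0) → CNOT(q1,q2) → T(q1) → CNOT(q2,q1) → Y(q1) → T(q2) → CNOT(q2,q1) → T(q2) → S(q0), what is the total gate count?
14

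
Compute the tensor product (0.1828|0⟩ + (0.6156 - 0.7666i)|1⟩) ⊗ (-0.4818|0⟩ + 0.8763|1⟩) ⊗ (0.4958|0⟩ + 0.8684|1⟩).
-0.04367|000⟩ - 0.07648|001⟩ + 0.07942|010⟩ + 0.1391|011⟩ + (-0.1471 + 0.1831i)|100⟩ + (-0.2576 + 0.3207i)|101⟩ + (0.2675 - 0.3331i)|110⟩ + (0.4685 - 0.5834i)|111⟩

amp(|b₁b₂…⟩) = product of the factor amplitudes for bits b₁, b₂, …; only kets whose every factor amplitude is nonzero survive.
|000⟩: (0.1828)(-0.4818)(0.4958) = -0.04367
|001⟩: (0.1828)(-0.4818)(0.8684) = -0.07648
|010⟩: (0.1828)(0.8763)(0.4958) = 0.07942
|011⟩: (0.1828)(0.8763)(0.8684) = 0.1391
|100⟩: (0.6156 - 0.7666i)(-0.4818)(0.4958) = (-0.1471 + 0.1831i)
|101⟩: (0.6156 - 0.7666i)(-0.4818)(0.8684) = (-0.2576 + 0.3207i)
|110⟩: (0.6156 - 0.7666i)(0.8763)(0.4958) = (0.2675 - 0.3331i)
|111⟩: (0.6156 - 0.7666i)(0.8763)(0.8684) = (0.4685 - 0.5834i)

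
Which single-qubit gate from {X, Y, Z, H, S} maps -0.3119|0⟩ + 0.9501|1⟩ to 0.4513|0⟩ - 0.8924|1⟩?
H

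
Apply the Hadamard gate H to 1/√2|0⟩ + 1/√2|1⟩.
|0⟩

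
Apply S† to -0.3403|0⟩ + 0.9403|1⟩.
-0.3403|0⟩ - 0.9403i|1⟩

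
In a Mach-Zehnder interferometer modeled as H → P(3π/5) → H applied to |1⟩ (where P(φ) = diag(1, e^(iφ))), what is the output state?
(0.6545 - 0.4755i)|0⟩ + (0.3455 + 0.4755i)|1⟩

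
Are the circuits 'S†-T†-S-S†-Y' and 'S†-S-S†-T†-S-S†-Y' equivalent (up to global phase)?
Yes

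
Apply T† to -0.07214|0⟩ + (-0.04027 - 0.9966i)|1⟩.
-0.07214|0⟩ + (-0.7332 - 0.6762i)|1⟩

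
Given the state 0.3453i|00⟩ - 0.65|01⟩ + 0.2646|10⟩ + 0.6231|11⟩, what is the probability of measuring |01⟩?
0.4225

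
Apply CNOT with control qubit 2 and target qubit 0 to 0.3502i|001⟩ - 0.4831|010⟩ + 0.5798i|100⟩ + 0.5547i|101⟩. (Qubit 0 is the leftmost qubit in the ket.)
0.5547i|001⟩ - 0.4831|010⟩ + 0.5798i|100⟩ + 0.3502i|101⟩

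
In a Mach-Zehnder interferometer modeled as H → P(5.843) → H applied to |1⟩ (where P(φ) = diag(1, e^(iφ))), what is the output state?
(0.04766 + 0.2131i)|0⟩ + (0.9523 - 0.2131i)|1⟩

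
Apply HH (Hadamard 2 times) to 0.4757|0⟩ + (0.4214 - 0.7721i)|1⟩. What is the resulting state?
0.4757|0⟩ + (0.4214 - 0.7721i)|1⟩

H² = I, so an even number of Hadamards cancels: H^2 = I and the state is unchanged.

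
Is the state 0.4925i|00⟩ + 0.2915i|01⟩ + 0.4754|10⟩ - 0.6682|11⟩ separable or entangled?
Entangled

Writing the state as a|00⟩ + b|01⟩ + c|10⟩ + d|11⟩, it is a product state iff ad − bc = 0.
Here (a, b, c, d) = (0.4925i, 0.2915i, 0.4754, -0.6682): ad − bc = (0.4925i)(-0.6682) − (0.2915i)(0.4754) = -0.4677i ≠ 0, so the state is entangled.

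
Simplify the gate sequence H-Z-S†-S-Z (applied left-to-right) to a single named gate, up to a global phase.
H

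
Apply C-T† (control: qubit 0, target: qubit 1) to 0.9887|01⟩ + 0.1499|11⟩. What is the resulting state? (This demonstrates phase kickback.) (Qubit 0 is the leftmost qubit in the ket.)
0.9887|01⟩ + (0.106 - 0.106i)|11⟩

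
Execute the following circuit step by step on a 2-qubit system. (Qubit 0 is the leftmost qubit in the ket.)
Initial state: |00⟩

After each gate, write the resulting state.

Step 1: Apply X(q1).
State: |01⟩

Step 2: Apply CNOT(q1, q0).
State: |11⟩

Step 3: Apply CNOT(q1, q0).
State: |01⟩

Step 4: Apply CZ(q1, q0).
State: |01⟩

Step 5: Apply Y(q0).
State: i|11⟩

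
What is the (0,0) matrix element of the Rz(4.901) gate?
(-0.7706 - 0.6374i)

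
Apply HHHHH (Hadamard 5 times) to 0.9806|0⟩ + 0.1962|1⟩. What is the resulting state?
0.8321|0⟩ + 0.5547|1⟩

H² = I, so H^5 = H: a single Hadamard. With (a, b) = (0.9806, 0.1962), H gives ((a + b)/√2, (a − b)/√2) = (0.8321, 0.5547).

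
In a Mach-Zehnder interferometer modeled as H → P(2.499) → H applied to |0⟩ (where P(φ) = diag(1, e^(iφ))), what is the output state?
(0.09973 + 0.2996i)|0⟩ + (0.9003 - 0.2996i)|1⟩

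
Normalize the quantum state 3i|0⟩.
i|0⟩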